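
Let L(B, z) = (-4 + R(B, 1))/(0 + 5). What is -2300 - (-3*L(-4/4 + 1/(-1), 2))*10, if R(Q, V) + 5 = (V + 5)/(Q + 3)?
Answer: -2318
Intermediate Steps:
R(Q, V) = -5 + (5 + V)/(3 + Q) (R(Q, V) = -5 + (V + 5)/(Q + 3) = -5 + (5 + V)/(3 + Q))
L(B, z) = -⅘ + (-9 - 5*B)/(5*(3 + B)) (L(B, z) = (-4 + (-10 + 1 - 5*B)/(3 + B))/(0 + 5) = (-4 + (-9 - 5*B)/(3 + B))/5 = (-4 + (-9 - 5*B)/(3 + B))*(⅕) = -⅘ + (-9 - 5*B)/(5*(3 + B)))
-2300 - (-3*L(-4/4 + 1/(-1), 2))*10 = -2300 - (-9*(-7 - 3*(-4/4 + 1/(-1)))/(5*(3 + (-4/4 + 1/(-1)))))*10 = -2300 - (-9*(-7 - 3*(-4*¼ + 1*(-1)))/(5*(3 + (-4*¼ + 1*(-1)))))*10 = -2300 - (-9*(-7 - 3*(-1 - 1))/(5*(3 + (-1 - 1))))*10 = -2300 - (-9*(-7 - 3*(-2))/(5*(3 - 2)))*10 = -2300 - (-9*(-7 + 6)/(5*1))*10 = -2300 - (-9*(-1)/5)*10 = -2300 - (-3*(-⅗))*10 = -2300 - 9*10/5 = -2300 - 1*18 = -2300 - 18 = -2318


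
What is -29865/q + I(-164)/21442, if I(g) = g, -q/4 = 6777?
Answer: 105986603/96874956 ≈ 1.0941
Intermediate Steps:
q = -27108 (q = -4*6777 = -27108)
-29865/q + I(-164)/21442 = -29865/(-27108) - 164/21442 = -29865*(-1/27108) - 164*1/21442 = 9955/9036 - 82/10721 = 105986603/96874956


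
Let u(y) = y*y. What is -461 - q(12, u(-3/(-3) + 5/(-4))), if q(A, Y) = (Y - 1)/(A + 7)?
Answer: -140129/304 ≈ -460.95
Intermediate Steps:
u(y) = y**2
q(A, Y) = (-1 + Y)/(7 + A)
-461 - q(12, u(-3/(-3) + 5/(-4))) = -461 - (-1 + (-3/(-3) + 5/(-4))**2)/(7 + 12) = -461 - (-1 + (-3*(-1/3) + 5*(-1/4))**2)/19 = -461 - (-1 + (1 - 5/4)**2)/19 = -461 - (-1 + (-1/4)**2)/19 = -461 - (-1 + 1/16)/19 = -461 - (-15)/(19*16) = -461 - 1*(-15/304) = -461 + 15/304 = -140129/304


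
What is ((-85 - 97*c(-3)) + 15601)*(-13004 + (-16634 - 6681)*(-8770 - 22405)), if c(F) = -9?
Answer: 11912051631069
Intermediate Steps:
((-85 - 97*c(-3)) + 15601)*(-13004 + (-16634 - 6681)*(-8770 - 22405)) = ((-85 - 97*(-9)) + 15601)*(-13004 + (-16634 - 6681)*(-8770 - 22405)) = ((-85 + 873) + 15601)*(-13004 - 23315*(-31175)) = (788 + 15601)*(-13004 + 726845125) = 16389*726832121 = 11912051631069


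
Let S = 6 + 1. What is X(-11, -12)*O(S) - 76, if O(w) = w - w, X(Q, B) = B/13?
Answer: -76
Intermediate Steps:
X(Q, B) = B/13 (X(Q, B) = B*(1/13) = B/13)
S = 7
O(w) = 0
X(-11, -12)*O(S) - 76 = ((1/13)*(-12))*0 - 76 = -12/13*0 - 76 = 0 - 76 = -76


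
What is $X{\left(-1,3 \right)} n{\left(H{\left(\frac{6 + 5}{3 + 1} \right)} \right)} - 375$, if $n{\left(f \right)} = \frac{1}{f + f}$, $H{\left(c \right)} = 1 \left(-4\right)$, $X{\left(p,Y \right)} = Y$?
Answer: $- \frac{3003}{8} \approx -375.38$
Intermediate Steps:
$H{\left(c \right)} = -4$
$n{\left(f \right)} = \frac{1}{2 f}$
$X{\left(-1,3 \right)} n{\left(H{\left(\frac{6 + 5}{3 + 1} \right)} \right)} - 375 = 3 \frac{1}{2 \left(-4\right)} - 375 = 3 \cdot \frac{1}{2} \left(- \frac{1}{4}\right) - 375 = 3 \left(- \frac{1}{8}\right) - 375 = - \frac{3}{8} - 375 = - \frac{3003}{8}$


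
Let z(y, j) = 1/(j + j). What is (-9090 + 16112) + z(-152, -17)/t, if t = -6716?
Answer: 1603431569/228344 ≈ 7022.0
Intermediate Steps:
z(y, j) = 1/(2*j)
(-9090 + 16112) + z(-152, -17)/t = (-9090 + 16112) + ((½)/(-17))/(-6716) = 7022 + ((½)*(-1/17))*(-1/6716) = 7022 - 1/34*(-1/6716) = 7022 + 1/228344 = 1603431569/228344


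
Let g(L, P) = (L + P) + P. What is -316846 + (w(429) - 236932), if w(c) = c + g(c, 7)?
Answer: -552906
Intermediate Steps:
g(L, P) = L + 2*P
w(c) = 14 + 2*c (w(c) = c + (c + 2*7) = c + (c + 14) = c + (14 + c) = 14 + 2*c)
-316846 + (w(429) - 236932) = -316846 + ((14 + 2*429) - 236932) = -316846 + ((14 + 858) - 236932) = -316846 + (872 - 236932) = -316846 - 236060 = -552906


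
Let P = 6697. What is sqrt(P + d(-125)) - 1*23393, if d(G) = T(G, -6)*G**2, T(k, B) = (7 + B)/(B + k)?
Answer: -23393 + sqrt(112880342)/131 ≈ -23312.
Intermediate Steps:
T(k, B) = (7 + B)/(B + k)
d(G) = G**2/(-6 + G) (d(G) = ((7 - 6)/(-6 + G))*G**2 = (1/(-6 + G))*G**2 = G**2/(-6 + G))
sqrt(P + d(-125)) - 1*23393 = sqrt(6697 + (-125)**2/(-6 - 125)) - 1*23393 = sqrt(6697 + 15625/(-131)) - 23393 = sqrt(6697 + 15625*(-1/131)) - 23393 = sqrt(6697 - 15625/131) - 23393 = sqrt(861682/131) - 23393 = sqrt(112880342)/131 - 23393 = -23393 + sqrt(112880342)/131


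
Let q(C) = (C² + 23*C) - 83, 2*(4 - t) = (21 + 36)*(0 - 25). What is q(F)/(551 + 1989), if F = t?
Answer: 423815/2032 ≈ 208.57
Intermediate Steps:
t = 1433/2 (t = 4 - (21 + 36)*(0 - 25)/2 = 4 - 57*(-25)/2 = 4 - ½*(-1425) = 4 + 1425/2 = 1433/2 ≈ 716.50)
F = 1433/2 ≈ 716.50
q(C) = -83 + C² + 23*C
q(F)/(551 + 1989) = (-83 + (1433/2)² + 23*(1433/2))/(551 + 1989) = (-83 + 2053489/4 + 32959/2)/2540 = (2119075/4)*(1/2540) = 423815/2032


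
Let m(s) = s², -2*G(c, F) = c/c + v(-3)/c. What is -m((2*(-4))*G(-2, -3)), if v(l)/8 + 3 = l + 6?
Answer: -16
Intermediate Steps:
v(l) = 24 + 8*l (v(l) = -24 + 8*(l + 6) = -24 + 8*(6 + l) = -24 + (48 + 8*l) = 24 + 8*l)
G(c, F) = -½ (G(c, F) = -(c/c + (24 + 8*(-3))/c)/2 = -(1 + (24 - 24)/c)/2 = -(1 + 0/c)/2 = -(1 + 0)/2 = -½*1 = -½)
-m((2*(-4))*G(-2, -3)) = -((2*(-4))*(-½))² = -(-8*(-½))² = -1*4² = -1*16 = -16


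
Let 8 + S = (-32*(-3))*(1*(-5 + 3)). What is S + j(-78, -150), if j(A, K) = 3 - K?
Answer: -47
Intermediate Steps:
S = -200 (S = -8 + (-32*(-3))*(1*(-5 + 3)) = -8 + 96*(1*(-2)) = -8 + 96*(-2) = -8 - 192 = -200)
S + j(-78, -150) = -200 + (3 - 1*(-150)) = -200 + (3 + 150) = -200 + 153 = -47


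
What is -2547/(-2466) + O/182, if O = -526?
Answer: -46309/24934 ≈ -1.8573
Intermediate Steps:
-2547/(-2466) + O/182 = -2547/(-2466) - 526/182 = -2547*(-1/2466) - 526*1/182 = 283/274 - 263/91 = -46309/24934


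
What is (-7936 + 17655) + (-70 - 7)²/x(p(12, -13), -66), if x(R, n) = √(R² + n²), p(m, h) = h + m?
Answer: 9719 + 5929*√4357/4357 ≈ 9808.8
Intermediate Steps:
(-7936 + 17655) + (-70 - 7)²/x(p(12, -13), -66) = (-7936 + 17655) + (-70 - 7)²/(√((-13 + 12)² + (-66)²)) = 9719 + (-77)²/(√((-1)² + 4356)) = 9719 + 5929/(√(1 + 4356)) = 9719 + 5929/(√4357) = 9719 + 5929*(√4357/4357) = 9719 + 5929*√4357/4357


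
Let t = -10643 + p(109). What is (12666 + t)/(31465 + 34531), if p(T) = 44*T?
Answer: 6819/65996 ≈ 0.10332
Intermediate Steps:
t = -5847 (t = -10643 + 44*109 = -10643 + 4796 = -5847)
(12666 + t)/(31465 + 34531) = (12666 - 5847)/(31465 + 34531) = 6819/65996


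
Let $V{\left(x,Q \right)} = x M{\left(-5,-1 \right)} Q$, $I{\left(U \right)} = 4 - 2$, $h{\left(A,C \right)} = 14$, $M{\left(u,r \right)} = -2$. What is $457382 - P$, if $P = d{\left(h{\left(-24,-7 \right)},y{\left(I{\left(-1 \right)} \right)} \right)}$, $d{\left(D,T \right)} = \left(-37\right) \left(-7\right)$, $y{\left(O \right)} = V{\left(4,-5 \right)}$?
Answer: $457123$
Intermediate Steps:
$I{\left(U \right)} = 2$
$V{\left(x,Q \right)} = - 2 Q x$ ($V{\left(x,Q \right)} = x \left(-2\right) Q = - 2 x Q = - 2 Q x$)
$y{\left(O \right)} = 40$ ($y{\left(O \right)} = \left(-2\right) \left(-5\right) 4 = 40$)
$d{\left(D,T \right)} = 259$
$P = 259$
$457382 - P = 457382 - 259 = 457123$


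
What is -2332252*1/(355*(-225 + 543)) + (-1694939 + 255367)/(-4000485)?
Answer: -101862509546/5017941685 ≈ -20.300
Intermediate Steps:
-2332252*1/(355*(-225 + 543)) + (-1694939 + 255367)/(-4000485) = -2332252/(318*355) - 1439572*(-1/4000485) = -2332252/112890 + 1439572/4000485 = -2332252*1/112890 + 1439572/4000485 = -1166126/56445 + 1439572/4000485 = -101862509546/5017941685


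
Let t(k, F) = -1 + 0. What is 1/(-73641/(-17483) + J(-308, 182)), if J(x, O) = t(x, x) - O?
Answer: -17483/3125748 ≈ -0.0055932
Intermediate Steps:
t(k, F) = -1
J(x, O) = -1 - O
1/(-73641/(-17483) + J(-308, 182)) = 1/(-73641/(-17483) + (-1 - 1*182)) = 1/(-73641*(-1/17483) + (-1 - 182)) = 1/(73641/17483 - 183) = 1/(-3125748/17483) = -17483/3125748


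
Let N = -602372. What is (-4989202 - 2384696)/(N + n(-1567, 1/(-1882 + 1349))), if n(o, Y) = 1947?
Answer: 1053414/85775 ≈ 12.281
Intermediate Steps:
(-4989202 - 2384696)/(N + n(-1567, 1/(-1882 + 1349))) = (-4989202 - 2384696)/(-602372 + 1947) = -7373898/(-600425) = -7373898*(-1/600425) = 1053414/85775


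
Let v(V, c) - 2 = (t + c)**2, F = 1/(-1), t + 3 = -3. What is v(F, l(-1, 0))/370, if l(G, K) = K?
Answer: 19/185 ≈ 0.10270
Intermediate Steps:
t = -6 (t = -3 - 3 = -6)
F = -1
v(V, c) = 2 + (-6 + c)**2
v(F, l(-1, 0))/370 = (2 + (-6 + 0)**2)/370 = (2 + (-6)**2)*(1/370) = (2 + 36)*(1/370) = 38*(1/370) = 19/185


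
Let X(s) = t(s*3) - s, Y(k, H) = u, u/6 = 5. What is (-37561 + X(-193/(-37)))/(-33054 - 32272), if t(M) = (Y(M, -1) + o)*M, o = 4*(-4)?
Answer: 690922/1208531 ≈ 0.57170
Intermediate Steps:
u = 30 (u = 6*5 = 30)
o = -16
Y(k, H) = 30
t(M) = 14*M (t(M) = (30 - 16)*M = 14*M)
X(s) = 41*s (X(s) = 14*(s*3) - s = 14*(3*s) - s = 42*s - s = 41*s)
(-37561 + X(-193/(-37)))/(-33054 - 32272) = (-37561 + 41*(-193/(-37)))/(-33054 - 32272) = (-37561 + 41*(-193*(-1/37)))/(-65326) = (-37561 + 41*(193/37))*(-1/65326) = (-37561 + 7913/37)*(-1/65326) = -1381844/37*(-1/65326) = 690922/1208531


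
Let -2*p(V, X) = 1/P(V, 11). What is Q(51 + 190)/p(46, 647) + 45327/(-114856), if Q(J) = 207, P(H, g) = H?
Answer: -2187362991/114856 ≈ -19044.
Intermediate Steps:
p(V, X) = -1/(2*V)
Q(51 + 190)/p(46, 647) + 45327/(-114856) = 207/((-½/46)) + 45327/(-114856) = 207/((-½*1/46)) + 45327*(-1/114856) = 207/(-1/92) - 45327/114856 = 207*(-92) - 45327/114856 = -19044 - 45327/114856 = -2187362991/114856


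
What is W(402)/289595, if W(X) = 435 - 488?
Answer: -53/289595 ≈ -0.00018301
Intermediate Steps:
W(X) = -53
W(402)/289595 = -53/289595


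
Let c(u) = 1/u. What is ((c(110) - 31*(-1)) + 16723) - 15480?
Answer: 140141/110 ≈ 1274.0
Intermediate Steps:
((c(110) - 31*(-1)) + 16723) - 15480 = ((1/110 - 31*(-1)) + 16723) - 15480 = ((1/110 + 31) + 16723) - 15480 = (3411/110 + 16723) - 15480 = 1842941/110 - 15480 = 140141/110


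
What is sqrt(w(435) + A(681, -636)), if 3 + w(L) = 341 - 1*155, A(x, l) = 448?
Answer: sqrt(631) ≈ 25.120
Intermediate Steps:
w(L) = 183 (w(L) = -3 + (341 - 1*155) = -3 + (341 - 155) = -3 + 186 = 183)
sqrt(w(435) + A(681, -636)) = sqrt(183 + 448) = sqrt(631)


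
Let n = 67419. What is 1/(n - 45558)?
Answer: 1/21861 ≈ 4.5744e-5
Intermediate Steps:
1/(n - 45558) = 1/(67419 - 45558) = 1/21861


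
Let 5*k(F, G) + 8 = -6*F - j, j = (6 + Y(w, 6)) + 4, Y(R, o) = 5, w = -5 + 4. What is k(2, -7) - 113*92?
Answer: -10403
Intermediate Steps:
w = -1
j = 15 (j = (6 + 5) + 4 = 11 + 4 = 15)
k(F, G) = -23/5 - 6*F/5 (k(F, G) = -8/5 + (-6*F - 1*15)/5 = -8/5 + (-6*F - 15)/5 = -8/5 + (-15 - 6*F)/5 = -8/5 + (-3 - 6*F/5) = -23/5 - 6*F/5)
k(2, -7) - 113*92 = (-23/5 - 6/5*2) - 113*92 = (-23/5 - 12/5) - 10396 = -7 - 10396 = -10403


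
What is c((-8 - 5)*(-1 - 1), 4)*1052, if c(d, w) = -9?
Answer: -9468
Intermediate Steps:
c((-8 - 5)*(-1 - 1), 4)*1052 = -9*1052 = -9468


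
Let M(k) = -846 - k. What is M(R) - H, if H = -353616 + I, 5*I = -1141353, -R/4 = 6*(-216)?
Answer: 2879283/5 ≈ 5.7586e+5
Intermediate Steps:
R = 5184 (R = -24*(-216) = -4*(-1296) = 5184)
I = -1141353/5 (I = (⅕)*(-1141353) = -1141353/5 ≈ -2.2827e+5)
H = -2909433/5 (H = -353616 - 1141353/5 = -2909433/5 ≈ -5.8189e+5)
M(R) - H = (-846 - 1*5184) - 1*(-2909433/5) = (-846 - 5184) + 2909433/5 = -6030 + 2909433/5 = 2879283/5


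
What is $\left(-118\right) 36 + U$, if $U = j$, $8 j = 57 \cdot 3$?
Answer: $- \frac{33813}{8} \approx -4226.6$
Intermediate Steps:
$j = \frac{171}{8}$ ($j = \frac{57 \cdot 3}{8} = \frac{1}{8} \cdot 171 = \frac{171}{8} \approx 21.375$)
$U = \frac{171}{8} \approx 21.375$
$\left(-118\right) 36 + U = \left(-118\right) 36 + \frac{171}{8} = -4248 + \frac{171}{8} = - \frac{33813}{8}$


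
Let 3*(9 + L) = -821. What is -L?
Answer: 848/3 ≈ 282.67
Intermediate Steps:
L = -848/3 (L = -9 + (⅓)*(-821) = -9 - 821/3 = -848/3 ≈ -282.67)
-L = -1*(-848/3) = 848/3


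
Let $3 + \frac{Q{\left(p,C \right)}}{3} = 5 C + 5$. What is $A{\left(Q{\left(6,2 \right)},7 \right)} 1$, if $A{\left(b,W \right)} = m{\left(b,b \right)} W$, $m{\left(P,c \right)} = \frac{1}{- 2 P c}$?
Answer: $- \frac{7}{2592} \approx -0.0027006$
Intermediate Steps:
$m{\left(P,c \right)} = - \frac{1}{2 P c}$ ($m{\left(P,c \right)} = \frac{1}{\left(-2\right) P c} = - \frac{1}{2 P c}$)
$Q{\left(p,C \right)} = 6 + 15 C$ ($Q{\left(p,C \right)} = -9 + 3 \left(5 C + 5\right) = -9 + 3 \left(5 + 5 C\right) = -9 + \left(15 + 15 C\right) = 6 + 15 C$)
$A{\left(b,W \right)} = - \frac{W}{2 b^{2}}$ ($A{\left(b,W \right)} = - \frac{1}{2 b b} W = - \frac{1}{2 b^{2}} W = - \frac{W}{2 b^{2}}$)
$A{\left(Q{\left(6,2 \right)},7 \right)} 1 = \left(- \frac{1}{2}\right) 7 \frac{1}{\left(6 + 15 \cdot 2\right)^{2}} \cdot 1 = \left(- \frac{1}{2}\right) 7 \frac{1}{\left(6 + 30\right)^{2}} \cdot 1 = \left(- \frac{1}{2}\right) 7 \cdot \frac{1}{1296} \cdot 1 = \left(- \frac{7}{2592}\right) 1 = - \frac{7}{2592}$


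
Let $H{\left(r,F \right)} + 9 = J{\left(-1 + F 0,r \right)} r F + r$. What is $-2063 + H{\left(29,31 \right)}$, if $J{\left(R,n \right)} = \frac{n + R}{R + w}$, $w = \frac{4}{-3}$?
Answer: $-12831$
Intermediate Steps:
$w = - \frac{4}{3}$ ($w = 4 \left(- \frac{1}{3}\right) = - \frac{4}{3} \approx -1.3333$)
$J{\left(R,n \right)} = \frac{R + n}{- \frac{4}{3} + R}$ ($J{\left(R,n \right)} = \frac{n + R}{R - \frac{4}{3}} = \frac{R + n}{- \frac{4}{3} + R}$)
$H{\left(r,F \right)} = -9 + r + F r \left(\frac{3}{7} - \frac{3 r}{7}\right)$ ($H{\left(r,F \right)} = -9 + \left(\frac{3 \left(\left(-1 + F 0\right) + r\right)}{-4 + 3 \left(-1 + F 0\right)} r F + r\right) = -9 + \left(\frac{3 \left(\left(-1 + 0\right) + r\right)}{-4 + 3 \left(-1 + 0\right)} r F + r\right) = -9 + \left(\frac{3 \left(-1 + r\right)}{-4 + 3 \left(-1\right)} r F + r\right) = -9 + \left(\frac{3 \left(-1 + r\right)}{-4 - 3} r F + r\right) = -9 + \left(\frac{3 \left(-1 + r\right)}{-7} r F + r\right) = -9 + \left(3 \left(- \frac{1}{7}\right) \left(-1 + r\right) r F + r\right) = -9 + \left(\left(\frac{3}{7} - \frac{3 r}{7}\right) r F + r\right) = -9 + \left(r \left(\frac{3}{7} - \frac{3 r}{7}\right) F + r\right) = -9 + \left(F r \left(\frac{3}{7} - \frac{3 r}{7}\right) + r\right) = -9 + \left(r + F r \left(\frac{3}{7} - \frac{3 r}{7}\right)\right) = -9 + r + F r \left(\frac{3}{7} - \frac{3 r}{7}\right)$)
$-2063 + H{\left(29,31 \right)} = -2063 - \left(-20 + \frac{93}{7} \cdot 29 \left(-1 + 29\right)\right) = -2063 - \left(-20 + \frac{93}{7} \cdot 29 \cdot 28\right) = -2063 - 10768 = -12831$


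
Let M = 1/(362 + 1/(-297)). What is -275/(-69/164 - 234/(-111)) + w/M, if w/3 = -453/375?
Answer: -62291609719/42235875 ≈ -1474.9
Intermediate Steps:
w = -453/125 (w = 3*(-453/375) = 3*(-453*1/375) = 3*(-151/125) = -453/125 ≈ -3.6240)
M = 297/107513 (M = 1/(362 - 1/297) = 1/(107513/297) = 297/107513 ≈ 0.0027625)
-275/(-69/164 - 234/(-111)) + w/M = -275/(-69/164 - 234/(-111)) - 453/(125*297/107513) = -275/(-69*1/164 - 234*(-1/111)) - 453/125*107513/297 = -275/(-69/164 + 78/37) - 16234463/12375 = -275/10239/6068 - 16234463/12375 = -275*6068/10239 - 16234463/12375 = -1668700/10239 - 16234463/12375 = -62291609719/42235875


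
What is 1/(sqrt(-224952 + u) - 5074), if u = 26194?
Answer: -2537/12972117 - I*sqrt(198758)/25944234 ≈ -0.00019557 - 1.7184e-5*I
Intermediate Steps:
1/(sqrt(-224952 + u) - 5074) = 1/(sqrt(-224952 + 26194) - 5074) = 1/(sqrt(-198758) - 5074) = 1/(I*sqrt(198758) - 5074) = 1/(-5074 + I*sqrt(198758))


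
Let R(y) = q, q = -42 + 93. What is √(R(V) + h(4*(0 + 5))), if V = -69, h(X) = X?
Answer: √71 ≈ 8.4261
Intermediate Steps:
q = 51
R(y) = 51
√(R(V) + h(4*(0 + 5))) = √(51 + 4*(0 + 5)) = √(51 + 4*5) = √(51 + 20) = √71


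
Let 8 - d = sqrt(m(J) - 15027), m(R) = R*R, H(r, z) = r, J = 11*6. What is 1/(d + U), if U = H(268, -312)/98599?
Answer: 25933508980/34787848844357 + 9721762801*I*sqrt(10671)/104363546533071 ≈ 0.00074548 + 0.0096227*I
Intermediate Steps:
J = 66
m(R) = R**2
U = 268/98599 ≈ 0.0027181
d = 8 - I*sqrt(10671) (d = 8 - sqrt(66**2 - 15027) = 8 - sqrt(4356 - 15027) = 8 - sqrt(-10671) = 8 - I*sqrt(10671) ≈ 8.0 - 103.3*I)
1/(d + U) = 1/((8 - I*sqrt(10671)) + 268/98599) = 1/(789060/98599 - I*sqrt(10671))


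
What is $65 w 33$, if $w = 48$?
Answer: $102960$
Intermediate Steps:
$65 w 33 = 65 \cdot 48 \cdot 33 = 3120 \cdot 33 = 102960$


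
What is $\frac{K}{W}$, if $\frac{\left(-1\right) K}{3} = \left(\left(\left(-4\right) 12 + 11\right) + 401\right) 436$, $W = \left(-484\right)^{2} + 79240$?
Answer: $- \frac{59514}{39187} \approx -1.5187$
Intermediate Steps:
$W = 313496$ ($W = 234256 + 79240 = 313496$)
$K = -476112$ ($K = - 3 \left(\left(\left(-4\right) 12 + 11\right) + 401\right) 436 = - 3 \left(\left(-48 + 11\right) + 401\right) 436 = - 3 \left(-37 + 401\right) 436 = - 3 \cdot 364 \cdot 436 = \left(-3\right) 158704 = -476112$)
$\frac{K}{W} = - \frac{476112}{313496} = \left(-476112\right) \frac{1}{313496} = - \frac{59514}{39187}$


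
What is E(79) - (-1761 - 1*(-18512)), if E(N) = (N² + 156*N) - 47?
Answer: 1767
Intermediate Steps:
E(N) = -47 + N² + 156*N
E(79) - (-1761 - 1*(-18512)) = (-47 + 79² + 156*79) - (-1761 - 1*(-18512)) = (-47 + 6241 + 12324) - (-1761 + 18512) = 18518 - 1*16751 = 18518 - 16751 = 1767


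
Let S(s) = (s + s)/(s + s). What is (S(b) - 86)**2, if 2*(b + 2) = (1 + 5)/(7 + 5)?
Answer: 7225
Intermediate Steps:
b = -7/4 (b = -2 + ((1 + 5)/(7 + 5))/2 = -2 + (6/12)/2 = -2 + (6*(1/12))/2 = -2 + (1/2)*(1/2) = -2 + 1/4 = -7/4 ≈ -1.7500)
S(s) = 1 (S(s) = (2*s)/((2*s)) = (2*s)*(1/(2*s)) = 1)
(S(b) - 86)**2 = (1 - 86)**2 = (-85)**2 = 7225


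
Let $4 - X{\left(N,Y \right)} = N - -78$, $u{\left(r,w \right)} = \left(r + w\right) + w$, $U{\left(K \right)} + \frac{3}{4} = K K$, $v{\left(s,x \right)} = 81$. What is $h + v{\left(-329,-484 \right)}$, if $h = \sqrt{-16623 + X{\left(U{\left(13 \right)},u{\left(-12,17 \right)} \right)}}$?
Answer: $81 + \frac{i \sqrt{67461}}{2} \approx 81.0 + 129.87 i$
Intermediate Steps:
$U{\left(K \right)} = - \frac{3}{4} + K^{2}$ ($U{\left(K \right)} = - \frac{3}{4} + K K = - \frac{3}{4} + K^{2}$)
$u{\left(r,w \right)} = r + 2 w$
$X{\left(N,Y \right)} = -74 - N$ ($X{\left(N,Y \right)} = 4 - \left(N - -78\right) = 4 - \left(N + 78\right) = 4 - \left(78 + N\right) = -74 - N$)
$h = \frac{i \sqrt{67461}}{2}$ ($h = \sqrt{-16623 - \frac{969}{4}} = \sqrt{- \frac{67461}{4}} = \frac{i \sqrt{67461}}{2} \approx 129.87 i$)
$h + v{\left(-329,-484 \right)} = \frac{i \sqrt{67461}}{2} + 81 = 81 + \frac{i \sqrt{67461}}{2}$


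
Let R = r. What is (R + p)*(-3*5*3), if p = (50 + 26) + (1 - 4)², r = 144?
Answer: -10305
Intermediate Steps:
R = 144
p = 85 (p = 76 + (-3)² = 76 + 9 = 85)
(R + p)*(-3*5*3) = (144 + 85)*(-3*5*3) = 229*(-15*3) = 229*(-45) = -10305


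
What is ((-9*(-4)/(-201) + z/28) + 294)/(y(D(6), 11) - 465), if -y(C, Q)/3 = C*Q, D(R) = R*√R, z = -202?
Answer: 41669735/5940354 - 2957207*√6/990059 ≈ -0.30169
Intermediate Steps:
D(R) = R^(3/2)
y(C, Q) = -3*C*Q
((-9*(-4)/(-201) + z/28) + 294)/(y(D(6), 11) - 465) = ((-9*(-4)/(-201) - 202/28) + 294)/(-3*6^(3/2)*11 - 465) = ((36*(-1/201) - 202*1/28) + 294)/(-3*6*√6*11 - 465) = ((-12/67 - 101/14) + 294)/(-198*√6 - 465) = (-6935/938 + 294)/(-465 - 198*√6) = 268837/(938*(-465 - 198*√6))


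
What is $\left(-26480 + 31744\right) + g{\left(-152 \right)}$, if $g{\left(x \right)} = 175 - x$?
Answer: $5591$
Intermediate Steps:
$\left(-26480 + 31744\right) + g{\left(-152 \right)} = \left(-26480 + 31744\right) + \left(175 - -152\right) = 5264 + \left(175 + 152\right) = 5264 + 327 = 5591$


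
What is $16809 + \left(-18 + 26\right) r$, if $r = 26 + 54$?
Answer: $17449$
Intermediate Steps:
$r = 80$
$16809 + \left(-18 + 26\right) r = 16809 + \left(-18 + 26\right) 80 = 16809 + 8 \cdot 80 = 16809 + 640 = 17449$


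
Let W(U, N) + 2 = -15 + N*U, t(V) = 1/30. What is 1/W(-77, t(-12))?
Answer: -30/587 ≈ -0.051107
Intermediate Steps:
t(V) = 1/30
W(U, N) = -17 + N*U (W(U, N) = -2 + (-15 + N*U) = -17 + N*U)
1/W(-77, t(-12)) = 1/(-17 + (1/30)*(-77)) = 1/(-17 - 77/30) = 1/(-587/30) = -30/587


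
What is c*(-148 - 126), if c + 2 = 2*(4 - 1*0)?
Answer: -1644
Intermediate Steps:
c = 6 (c = -2 + 2*(4 - 1*0) = -2 + 2*(4 + 0) = -2 + 2*4 = -2 + 8 = 6)
c*(-148 - 126) = 6*(-148 - 126) = 6*(-274) = -1644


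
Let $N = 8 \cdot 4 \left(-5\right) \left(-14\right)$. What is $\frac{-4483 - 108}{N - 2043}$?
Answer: $- \frac{4591}{197} \approx -23.305$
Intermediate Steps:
$N = 2240$ ($N = 8 \left(-20\right) \left(-14\right) = \left(-160\right) \left(-14\right) = 2240$)
$\frac{-4483 - 108}{N - 2043} = \frac{-4483 - 108}{2240 - 2043} = - \frac{4591}{197}$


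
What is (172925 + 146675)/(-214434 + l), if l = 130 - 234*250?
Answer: -79900/68201 ≈ -1.1715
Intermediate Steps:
l = -58370 (l = 130 - 58500 = -58370)
(172925 + 146675)/(-214434 + l) = (172925 + 146675)/(-214434 - 58370) = 319600/(-272804) = 319600*(-1/272804) = -79900/68201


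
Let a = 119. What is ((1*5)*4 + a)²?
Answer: 19321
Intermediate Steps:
((1*5)*4 + a)² = ((1*5)*4 + 119)² = (5*4 + 119)² = (20 + 119)² = 139² = 19321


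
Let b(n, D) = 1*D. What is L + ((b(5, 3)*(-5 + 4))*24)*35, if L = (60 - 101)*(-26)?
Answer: -1454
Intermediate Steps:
b(n, D) = D
L = 1066 (L = -41*(-26) = 1066)
L + ((b(5, 3)*(-5 + 4))*24)*35 = 1066 + ((3*(-5 + 4))*24)*35 = 1066 + ((3*(-1))*24)*35 = 1066 - 3*24*35 = 1066 - 72*35 = 1066 - 2520 = -1454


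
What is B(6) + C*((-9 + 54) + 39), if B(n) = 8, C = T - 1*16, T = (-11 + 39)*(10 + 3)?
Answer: 29240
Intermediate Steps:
T = 364 (T = 28*13 = 364)
C = 348 (C = 364 - 1*16 = 364 - 16 = 348)
B(6) + C*((-9 + 54) + 39) = 8 + 348*((-9 + 54) + 39) = 8 + 348*(45 + 39) = 8 + 348*84 = 8 + 29232 = 29240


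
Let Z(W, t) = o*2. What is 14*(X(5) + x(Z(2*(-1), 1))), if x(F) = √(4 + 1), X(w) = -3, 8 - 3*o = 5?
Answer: -42 + 14*√5 ≈ -10.695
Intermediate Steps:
o = 1 (o = 8/3 - ⅓*5 = 8/3 - 5/3 = 1)
Z(W, t) = 2 (Z(W, t) = 1*2 = 2)
x(F) = √5
14*(X(5) + x(Z(2*(-1), 1))) = 14*(-3 + √5) = -42 + 14*√5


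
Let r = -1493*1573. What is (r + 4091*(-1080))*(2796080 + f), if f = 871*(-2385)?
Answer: -4863581384905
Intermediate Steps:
r = -2348489
f = -2077335
(r + 4091*(-1080))*(2796080 + f) = (-2348489 + 4091*(-1080))*(2796080 - 2077335) = (-2348489 - 4418280)*718745 = -6766769*718745 = -4863581384905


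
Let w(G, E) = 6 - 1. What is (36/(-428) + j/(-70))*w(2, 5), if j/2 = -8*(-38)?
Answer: -32843/749 ≈ -43.849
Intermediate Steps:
j = 608 (j = 2*(-8*(-38)) = 2*304 = 608)
w(G, E) = 5
(36/(-428) + j/(-70))*w(2, 5) = (36/(-428) + 608/(-70))*5 = (36*(-1/428) + 608*(-1/70))*5 = (-9/107 - 304/35)*5 = -32843/3745*5 = -32843/749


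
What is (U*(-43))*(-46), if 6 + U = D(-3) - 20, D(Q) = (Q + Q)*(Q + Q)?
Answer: 19780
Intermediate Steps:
D(Q) = 4*Q² (D(Q) = (2*Q)*(2*Q) = 4*Q²)
U = 10 (U = -6 + (4*(-3)² - 20) = -6 + (4*9 - 20) = -6 + (36 - 20) = -6 + 16 = 10)
(U*(-43))*(-46) = (10*(-43))*(-46) = -430*(-46) = 19780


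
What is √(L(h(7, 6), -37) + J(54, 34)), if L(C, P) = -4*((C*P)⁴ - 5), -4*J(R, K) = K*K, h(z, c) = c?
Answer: I*√9715650893 ≈ 98568.0*I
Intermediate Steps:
J(R, K) = -K²/4 (J(R, K) = -K*K/4 = -K²/4)
L(C, P) = 20 - 4*C⁴*P⁴ (L(C, P) = -4*(C⁴*P⁴ - 5) = -4*(-5 + C⁴*P⁴) = 20 - 4*C⁴*P⁴)
√(L(h(7, 6), -37) + J(54, 34)) = √((20 - 4*6⁴*(-37)⁴) - ¼*34²) = √((20 - 4*1296*1874161) - ¼*1156) = √((20 - 9715650624) - 289) = √(-9715650604 - 289) = √(-9715650893) = I*√9715650893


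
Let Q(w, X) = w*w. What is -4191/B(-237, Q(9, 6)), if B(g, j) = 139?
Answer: -4191/139 ≈ -30.151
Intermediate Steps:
Q(w, X) = w²
-4191/B(-237, Q(9, 6)) = -4191/139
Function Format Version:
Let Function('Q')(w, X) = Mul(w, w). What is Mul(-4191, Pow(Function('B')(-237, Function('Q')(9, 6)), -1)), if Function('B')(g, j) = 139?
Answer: Rational(-4191, 139) ≈ -30.151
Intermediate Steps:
Function('Q')(w, X) = Pow(w, 2)
Mul(-4191, Pow(Function('B')(-237, Function('Q')(9, 6)), -1)) = Mul(-4191, Pow(139, -1)) = Mul(-4191, Rational(1, 139)) = Rational(-4191, 139)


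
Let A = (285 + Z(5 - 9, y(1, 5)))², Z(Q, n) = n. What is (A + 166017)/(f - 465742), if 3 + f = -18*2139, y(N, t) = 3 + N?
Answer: -249538/504247 ≈ -0.49487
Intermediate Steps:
f = -38505 (f = -3 - 18*2139 = -3 - 38502 = -38505)
A = 83521 (A = (285 + (3 + 1))² = (285 + 4)² = 289² = 83521)
(A + 166017)/(f - 465742) = (83521 + 166017)/(-38505 - 465742) = 249538/(-504247) = 249538*(-1/504247) = -249538/504247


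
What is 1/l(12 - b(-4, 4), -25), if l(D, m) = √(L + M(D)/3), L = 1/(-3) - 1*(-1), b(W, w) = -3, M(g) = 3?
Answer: √15/5 ≈ 0.77460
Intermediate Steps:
L = ⅔ (L = -⅓ + 1 = ⅔ ≈ 0.66667)
l(D, m) = √15/3 (l(D, m) = √(⅔ + 3/3) = √(⅔ + 3*(⅓)) = √(⅔ + 1) = √(5/3) = √15/3)
1/l(12 - b(-4, 4), -25) = 1/(√15/3) = √15/5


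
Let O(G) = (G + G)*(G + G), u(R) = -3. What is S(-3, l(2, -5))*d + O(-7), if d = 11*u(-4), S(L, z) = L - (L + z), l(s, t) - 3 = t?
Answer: 130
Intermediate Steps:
l(s, t) = 3 + t
O(G) = 4*G² (O(G) = (2*G)*(2*G) = 4*G²)
S(L, z) = -z (S(L, z) = L + (-L - z) = -z)
d = -33 (d = 11*(-3) = -33)
S(-3, l(2, -5))*d + O(-7) = -(3 - 5)*(-33) + 4*(-7)² = -1*(-2)*(-33) + 4*49 = 2*(-33) + 196 = -66 + 196 = 130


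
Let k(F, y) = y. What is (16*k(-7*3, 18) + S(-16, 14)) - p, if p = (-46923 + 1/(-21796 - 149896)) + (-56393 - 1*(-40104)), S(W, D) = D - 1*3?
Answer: 10904330613/171692 ≈ 63511.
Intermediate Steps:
S(W, D) = -3 + D (S(W, D) = D - 3 = -3 + D)
p = -10852994705/171692 (p = (-46923 + 1/(-171692)) + (-56393 + 40104) = (-46923 - 1/171692) - 16289 = -8056303717/171692 - 16289 = -10852994705/171692 ≈ -63212.)
(16*k(-7*3, 18) + S(-16, 14)) - p = (16*18 + (-3 + 14)) - 1*(-10852994705/171692) = (288 + 11) + 10852994705/171692 = 299 + 10852994705/171692 = 10904330613/171692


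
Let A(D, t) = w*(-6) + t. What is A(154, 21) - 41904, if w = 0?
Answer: -41883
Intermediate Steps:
A(D, t) = t (A(D, t) = 0*(-6) + t = 0 + t = t)
A(154, 21) - 41904 = 21 - 41904 = -41883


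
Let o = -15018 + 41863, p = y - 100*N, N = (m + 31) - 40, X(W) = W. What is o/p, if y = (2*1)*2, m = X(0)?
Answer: 26845/904 ≈ 29.696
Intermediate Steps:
m = 0
N = -9 (N = (0 + 31) - 40 = 31 - 40 = -9)
y = 4 (y = 2*2 = 4)
p = 904 (p = 4 - 100*(-9) = 4 + 900 = 904)
o = 26845
o/p = 26845/904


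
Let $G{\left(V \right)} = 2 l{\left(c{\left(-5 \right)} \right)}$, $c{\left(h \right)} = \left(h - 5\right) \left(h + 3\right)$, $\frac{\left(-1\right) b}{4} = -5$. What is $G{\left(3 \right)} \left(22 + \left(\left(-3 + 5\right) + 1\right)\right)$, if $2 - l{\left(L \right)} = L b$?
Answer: $-19900$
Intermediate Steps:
$b = 20$ ($b = \left(-4\right) \left(-5\right) = 20$)
$c{\left(h \right)} = \left(-5 + h\right) \left(3 + h\right)$
$l{\left(L \right)} = 2 - 20 L$ ($l{\left(L \right)} = 2 - L 20 = 2 - 20 L$)
$G{\left(V \right)} = -796$ ($G{\left(V \right)} = 2 \left(2 - 20 \left(-15 + \left(-5\right)^{2} - -10\right)\right) = 2 \left(2 - 20 \left(-15 + 25 + 10\right)\right) = 2 \left(2 - 400\right) = 2 \left(-398\right) = -796$)
$G{\left(3 \right)} \left(22 + \left(\left(-3 + 5\right) + 1\right)\right) = - 796 \left(22 + \left(\left(-3 + 5\right) + 1\right)\right) = - 796 \left(22 + \left(2 + 1\right)\right) = - 796 \left(22 + 3\right) = \left(-796\right) 25 = -19900$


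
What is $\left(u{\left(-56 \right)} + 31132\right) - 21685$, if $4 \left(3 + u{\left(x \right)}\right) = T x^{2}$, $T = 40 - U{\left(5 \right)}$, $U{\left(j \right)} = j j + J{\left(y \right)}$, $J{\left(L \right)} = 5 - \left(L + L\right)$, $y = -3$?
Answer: $12580$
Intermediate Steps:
$J{\left(L \right)} = 5 - 2 L$
$U{\left(j \right)} = 11 + j^{2}$ ($U{\left(j \right)} = j j + \left(5 - -6\right) = j^{2} + \left(5 + 6\right) = j^{2} + 11 = 11 + j^{2}$)
$T = 4$ ($T = 40 - \left(11 + 5^{2}\right) = 40 - \left(11 + 25\right) = 40 - 36 = 4$)
$u{\left(x \right)} = -3 + x^{2}$ ($u{\left(x \right)} = -3 + \frac{4 x^{2}}{4} = -3 + x^{2}$)
$\left(u{\left(-56 \right)} + 31132\right) - 21685 = \left(\left(-3 + \left(-56\right)^{2}\right) + 31132\right) - 21685 = \left(\left(-3 + 3136\right) + 31132\right) - 21685 = \left(3133 + 31132\right) - 21685 = 34265 - 21685 = 12580$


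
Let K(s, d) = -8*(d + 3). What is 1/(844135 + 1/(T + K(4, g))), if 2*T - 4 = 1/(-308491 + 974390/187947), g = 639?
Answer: 595328203659263/502537373079954005331 ≈ 1.1846e-6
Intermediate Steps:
K(s, d) = -24 - 8*d (K(s, d) = -8*(3 + d) = -24 - 8*d)
T = 231915746401/115957967174 (T = 2 + 1/(2*(-308491 + 974390/187947)) = 2 + 1/(2*(-57978983587/187947)) = 2 + (1/2)*(-187947/57978983587) = 2 - 187947/115957967174 = 231915746401/115957967174 ≈ 2.0000)
1/(844135 + 1/(T + K(4, g))) = 1/(844135 + 1/(231915746401/115957967174 + (-24 - 8*639))) = 1/(844135 + 1/(231915746401/115957967174 + (-24 - 5112))) = 1/(844135 + 1/(231915746401/115957967174 - 5136)) = 1/(844135 + 1/(-595328203659263/115957967174)) = 1/(844135 - 115957967174/595328203659263) = 1/(502537373079954005331/595328203659263) = 595328203659263/502537373079954005331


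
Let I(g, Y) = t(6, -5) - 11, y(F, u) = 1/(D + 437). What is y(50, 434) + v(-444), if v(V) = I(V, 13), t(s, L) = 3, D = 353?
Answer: -6319/790 ≈ -7.9987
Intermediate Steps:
y(F, u) = 1/790 (y(F, u) = 1/(353 + 437) = 1/790)
I(g, Y) = -8 (I(g, Y) = 3 - 11 = -8)
v(V) = -8
y(50, 434) + v(-444) = 1/790 - 8 = -6319/790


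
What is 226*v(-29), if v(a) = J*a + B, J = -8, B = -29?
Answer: 45878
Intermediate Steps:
v(a) = -29 - 8*a (v(a) = -8*a - 29 = -29 - 8*a)
226*v(-29) = 226*(-29 - 8*(-29)) = 226*(-29 + 232) = 226*203 = 45878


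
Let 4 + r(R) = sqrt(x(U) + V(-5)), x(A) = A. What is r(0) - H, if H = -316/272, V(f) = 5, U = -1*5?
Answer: -193/68 ≈ -2.8382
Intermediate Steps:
U = -5
r(R) = -4 (r(R) = -4 + sqrt(-5 + 5) = -4 + sqrt(0) = -4 + 0 = -4)
H = -79/68 (H = -316*1/272 = -79/68 ≈ -1.1618)
r(0) - H = -4 - 1*(-79/68) = -4 + 79/68 = -193/68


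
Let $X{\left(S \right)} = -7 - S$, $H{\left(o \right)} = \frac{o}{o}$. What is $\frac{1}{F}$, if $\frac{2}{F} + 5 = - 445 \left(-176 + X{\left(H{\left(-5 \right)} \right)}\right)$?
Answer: $\frac{81875}{2} \approx 40938.0$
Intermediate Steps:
$H{\left(o \right)} = 1$
$F = \frac{2}{81875}$ ($F = \frac{2}{-5 - 445 \left(-176 - 8\right)} = \frac{2}{-5 - -81880} = \frac{2}{-5 + 81880} = \frac{2}{81875} \approx 2.4427 \cdot 10^{-5}$)
$\frac{1}{F} = \frac{1}{\frac{2}{81875}} = \frac{81875}{2}$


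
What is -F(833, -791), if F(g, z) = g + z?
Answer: -42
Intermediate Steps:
-F(833, -791) = -(833 - 791) = -1*42 = -42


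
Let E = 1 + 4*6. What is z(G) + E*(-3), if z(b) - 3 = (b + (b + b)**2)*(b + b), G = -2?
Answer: -128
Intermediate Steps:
E = 25 (E = 1 + 24 = 25)
z(b) = 3 + 2*b*(b + 4*b**2) (z(b) = 3 + (b + (b + b)**2)*(b + b) = 3 + (b + (2*b)**2)*(2*b) = 3 + (b + 4*b**2)*(2*b) = 3 + 2*b*(b + 4*b**2))
z(G) + E*(-3) = (3 + 2*(-2)**2 + 8*(-2)**3) + 25*(-3) = (3 + 2*4 + 8*(-8)) - 75 = (3 + 8 - 64) - 75 = -53 - 75 = -128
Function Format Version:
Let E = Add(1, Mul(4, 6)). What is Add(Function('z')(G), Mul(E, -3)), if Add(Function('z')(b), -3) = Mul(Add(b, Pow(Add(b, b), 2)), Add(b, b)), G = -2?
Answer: -128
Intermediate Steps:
E = 25 (E = Add(1, 24) = 25)
Function('z')(b) = Add(3, Mul(2, b, Add(b, Mul(4, Pow(b, 2))))) (Function('z')(b) = Add(3, Mul(Add(b, Pow(Add(b, b), 2)), Add(b, b))) = Add(3, Mul(Add(b, Pow(Mul(2, b), 2)), Mul(2, b))) = Add(3, Mul(Add(b, Mul(4, Pow(b, 2))), Mul(2, b))) = Add(3, Mul(2, b, Add(b, Mul(4, Pow(b, 2))))))
Add(Function('z')(G), Mul(E, -3)) = Add(Add(3, Mul(2, Pow(-2, 2)), Mul(8, Pow(-2, 3))), Mul(25, -3)) = Add(Add(3, Mul(2, 4), Mul(8, -8)), -75) = Add(Add(3, 8, -64), -75) = Add(-53, -75) = -128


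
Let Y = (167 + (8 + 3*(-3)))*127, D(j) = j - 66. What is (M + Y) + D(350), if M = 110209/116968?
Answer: 2499248497/116968 ≈ 21367.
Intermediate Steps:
D(j) = -66 + j
M = 110209/116968 (M = 110209*(1/116968) = 110209/116968 ≈ 0.94221)
Y = 21082 (Y = (167 + (8 - 9))*127 = (167 - 1)*127 = 166*127 = 21082)
(M + Y) + D(350) = (110209/116968 + 21082) + (-66 + 350) = 2466029585/116968 + 284 = 2499248497/116968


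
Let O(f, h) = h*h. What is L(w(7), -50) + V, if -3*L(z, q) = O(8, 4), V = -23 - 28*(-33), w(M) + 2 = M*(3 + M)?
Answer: 2687/3 ≈ 895.67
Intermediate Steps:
w(M) = -2 + M*(3 + M)
O(f, h) = h²
V = 901 (V = -23 + 924 = 901)
L(z, q) = -16/3 (L(z, q) = -⅓*4² = -⅓*16 = -16/3)
L(w(7), -50) + V = -16/3 + 901 = 2687/3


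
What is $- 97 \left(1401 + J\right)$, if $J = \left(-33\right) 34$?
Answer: $-27063$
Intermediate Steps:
$J = -1122$
$- 97 \left(1401 + J\right) = - 97 \left(1401 - 1122\right) = \left(-97\right) 279 = -27063$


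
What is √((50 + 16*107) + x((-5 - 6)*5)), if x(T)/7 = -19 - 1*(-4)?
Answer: √1657 ≈ 40.706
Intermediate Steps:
x(T) = -105 (x(T) = 7*(-19 - 1*(-4)) = 7*(-19 + 4) = 7*(-15) = -105)
√((50 + 16*107) + x((-5 - 6)*5)) = √((50 + 16*107) - 105) = √((50 + 1712) - 105) = √(1762 - 105) = √1657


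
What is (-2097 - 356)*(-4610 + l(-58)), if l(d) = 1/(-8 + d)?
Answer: 67850203/6 ≈ 1.1308e+7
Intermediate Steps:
(-2097 - 356)*(-4610 + l(-58)) = (-2097 - 356)*(-4610 + 1/(-8 - 58)) = -2453*(-4610 + 1/(-66)) = -2453*(-4610 - 1/66) = -2453*(-304261/66) = 67850203/6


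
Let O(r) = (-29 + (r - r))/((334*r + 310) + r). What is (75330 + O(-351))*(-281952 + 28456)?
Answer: -2239466247673384/117275 ≈ -1.9096e+10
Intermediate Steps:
O(r) = -29/(310 + 335*r) (O(r) = (-29 + 0)/((310 + 334*r) + r) = -29/(310 + 335*r))
(75330 + O(-351))*(-281952 + 28456) = (75330 - 29/(310 + 335*(-351)))*(-281952 + 28456) = (75330 - 29/(310 - 117585))*(-253496) = (75330 - 29/(-117275))*(-253496) = (75330 - 29*(-1/117275))*(-253496) = (75330 + 29/117275)*(-253496) = (8834325779/117275)*(-253496) = -2239466247673384/117275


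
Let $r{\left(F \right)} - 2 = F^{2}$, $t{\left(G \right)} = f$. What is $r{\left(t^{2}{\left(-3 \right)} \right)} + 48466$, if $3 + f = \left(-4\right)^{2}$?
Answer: $77029$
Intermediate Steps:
$f = 13$ ($f = -3 + \left(-4\right)^{2} = -3 + 16 = 13$)
$t{\left(G \right)} = 13$
$r{\left(F \right)} = 2 + F^{2}$
$r{\left(t^{2}{\left(-3 \right)} \right)} + 48466 = \left(2 + \left(13^{2}\right)^{2}\right) + 48466 = \left(2 + 169^{2}\right) + 48466 = \left(2 + 28561\right) + 48466 = 28563 + 48466 = 77029$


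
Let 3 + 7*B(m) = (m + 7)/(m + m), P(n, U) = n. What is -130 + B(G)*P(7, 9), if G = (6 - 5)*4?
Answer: -1053/8 ≈ -131.63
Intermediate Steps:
G = 4 (G = 1*4 = 4)
B(m) = -3/7 + (7 + m)/(14*m) (B(m) = -3/7 + ((m + 7)/(m + m))/7 = -3/7 + ((7 + m)/((2*m)))/7 = -3/7 + ((7 + m)*(1/(2*m)))/7 = -3/7 + ((7 + m)/(2*m))/7 = -3/7 + (7 + m)/(14*m))
-130 + B(G)*P(7, 9) = -130 + ((1/14)*(7 - 5*4)/4)*7 = -130 + ((1/14)*(¼)*(7 - 20))*7 = -130 + ((1/14)*(¼)*(-13))*7 = -130 - 13/56*7 = -130 - 13/8 = -1053/8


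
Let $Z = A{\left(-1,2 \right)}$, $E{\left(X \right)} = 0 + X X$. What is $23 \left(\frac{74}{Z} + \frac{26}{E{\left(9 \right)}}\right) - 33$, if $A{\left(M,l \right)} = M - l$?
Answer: $- \frac{48029}{81} \approx -592.95$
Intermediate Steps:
$E{\left(X \right)} = X^{2}$ ($E{\left(X \right)} = 0 + X^{2} = X^{2}$)
$Z = -3$ ($Z = -1 - 2 = -3$)
$23 \left(\frac{74}{Z} + \frac{26}{E{\left(9 \right)}}\right) - 33 = 23 \left(\frac{74}{-3} + \frac{26}{9^{2}}\right) - 33 = 23 \left(74 \left(- \frac{1}{3}\right) + \frac{26}{81}\right) - 33 = 23 \left(- \frac{74}{3} + 26 \cdot \frac{1}{81}\right) - 33 = 23 \left(- \frac{74}{3} + \frac{26}{81}\right) - 33 = 23 \left(- \frac{1972}{81}\right) - 33 = - \frac{45356}{81} - 33 = - \frac{48029}{81}$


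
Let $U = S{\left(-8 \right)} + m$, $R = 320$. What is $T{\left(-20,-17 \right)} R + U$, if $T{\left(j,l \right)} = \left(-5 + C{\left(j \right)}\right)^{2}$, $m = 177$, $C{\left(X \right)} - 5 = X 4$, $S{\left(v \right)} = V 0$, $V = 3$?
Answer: $2048177$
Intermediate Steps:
$S{\left(v \right)} = 0$ ($S{\left(v \right)} = 3 \cdot 0 = 0$)
$C{\left(X \right)} = 5 + 4 X$ ($C{\left(X \right)} = 5 + X 4 = 5 + 4 X$)
$T{\left(j,l \right)} = 16 j^{2}$ ($T{\left(j,l \right)} = \left(-5 + \left(5 + 4 j\right)\right)^{2} = \left(4 j\right)^{2} = 16 j^{2}$)
$U = 177$ ($U = 0 + 177 = 177$)
$T{\left(-20,-17 \right)} R + U = 16 \left(-20\right)^{2} \cdot 320 + 177 = 16 \cdot 400 \cdot 320 + 177 = 6400 \cdot 320 + 177 = 2048000 + 177 = 2048177$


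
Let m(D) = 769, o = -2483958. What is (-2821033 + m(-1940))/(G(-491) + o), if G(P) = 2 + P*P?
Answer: 940088/747625 ≈ 1.2574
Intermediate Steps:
G(P) = 2 + P**2
(-2821033 + m(-1940))/(G(-491) + o) = (-2821033 + 769)/((2 + (-491)**2) - 2483958) = -2820264/((2 + 241081) - 2483958) = -2820264/(241083 - 2483958) = -2820264/(-2242875) = -2820264*(-1/2242875) = 940088/747625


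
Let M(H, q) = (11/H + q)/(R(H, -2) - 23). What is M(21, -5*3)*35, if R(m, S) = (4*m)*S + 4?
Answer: 1520/561 ≈ 2.7094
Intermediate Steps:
R(m, S) = 4 + 4*S*m (R(m, S) = 4*S*m + 4 = 4 + 4*S*m)
M(H, q) = (q + 11/H)/(-19 - 8*H) (M(H, q) = (11/H + q)/((4 + 4*(-2)*H) - 23) = (q + 11/H)/((4 - 8*H) - 23) = (q + 11/H)/(-19 - 8*H))
M(21, -5*3)*35 = ((-11 - 1*21*(-5*3))/(21*(19 + 8*21)))*35 = ((-11 - 1*21*(-15))/(21*(19 + 168)))*35 = ((1/21)*(-11 + 315)/187)*35 = ((1/21)*(1/187)*304)*35 = (304/3927)*35 = 1520/561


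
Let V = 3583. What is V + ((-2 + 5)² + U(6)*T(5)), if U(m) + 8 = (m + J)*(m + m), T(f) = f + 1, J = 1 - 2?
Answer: 3904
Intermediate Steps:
J = -1
T(f) = 1 + f
U(m) = -8 + 2*m*(-1 + m) (U(m) = -8 + (m - 1)*(m + m) = -8 + (-1 + m)*(2*m) = -8 + 2*m*(-1 + m))
V + ((-2 + 5)² + U(6)*T(5)) = 3583 + ((-2 + 5)² + (-8 - 2*6 + 2*6²)*(1 + 5)) = 3583 + (3² + (-8 - 12 + 2*36)*6) = 3583 + (9 + (-8 - 12 + 72)*6) = 3583 + (9 + 52*6) = 3583 + (9 + 312) = 3583 + 321 = 3904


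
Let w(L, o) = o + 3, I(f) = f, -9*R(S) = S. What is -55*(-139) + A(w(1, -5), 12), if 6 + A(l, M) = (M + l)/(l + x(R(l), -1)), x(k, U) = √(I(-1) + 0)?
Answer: 7635 - 2*I ≈ 7635.0 - 2.0*I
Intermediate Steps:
R(S) = -S/9
x(k, U) = I (x(k, U) = √(-1 + 0) = √(-1) = I)
w(L, o) = 3 + o
A(l, M) = -6 + (M + l)/(I + l) (A(l, M) = -6 + (M + l)/(l + I) = -6 + (M + l)/(I + l))
-55*(-139) + A(w(1, -5), 12) = -55*(-139) + (12 - 6*I - 5*(3 - 5))/(I + (3 - 5)) = 7645 + (12 - 6*I - 5*(-2))/(I - 2) = 7645 + (12 - 6*I + 10)/(-2 + I) = 7645 + ((-2 - I)/5)*(22 - 6*I) = 7645 + (-2 - I)*(22 - 6*I)/5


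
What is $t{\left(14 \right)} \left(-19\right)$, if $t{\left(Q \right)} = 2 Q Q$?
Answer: $-7448$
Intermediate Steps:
$t{\left(Q \right)} = 2 Q^{2}$
$t{\left(14 \right)} \left(-19\right) = 2 \cdot 14^{2} \left(-19\right) = 2 \cdot 196 \left(-19\right) = 392 \left(-19\right) = -7448$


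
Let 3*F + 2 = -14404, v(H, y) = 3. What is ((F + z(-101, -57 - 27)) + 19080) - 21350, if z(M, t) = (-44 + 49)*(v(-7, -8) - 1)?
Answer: -7062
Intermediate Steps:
F = -4802 (F = -⅔ + (⅓)*(-14404) = -⅔ - 14404/3 = -4802)
z(M, t) = 10 (z(M, t) = (-44 + 49)*(3 - 1) = 5*2 = 10)
((F + z(-101, -57 - 27)) + 19080) - 21350 = ((-4802 + 10) + 19080) - 21350 = (-4792 + 19080) - 21350 = 14288 - 21350 = -7062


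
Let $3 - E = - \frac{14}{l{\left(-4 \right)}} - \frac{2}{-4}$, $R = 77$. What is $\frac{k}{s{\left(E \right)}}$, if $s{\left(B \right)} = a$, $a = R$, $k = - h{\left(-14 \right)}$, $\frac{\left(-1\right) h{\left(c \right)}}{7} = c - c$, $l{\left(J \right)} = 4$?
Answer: $0$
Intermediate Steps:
$h{\left(c \right)} = 0$ ($h{\left(c \right)} = - 7 \left(c - c\right) = \left(-7\right) 0 = 0$)
$E = 6$ ($E = 3 - \left(- \frac{14}{4} - \frac{2}{-4}\right) = 3 - \left(\left(-14\right) \frac{1}{4} - - \frac{1}{2}\right) = 3 - \left(- \frac{7}{2} + \frac{1}{2}\right) = 3 - -3 = 3 + 3 = 6$)
$k = 0$ ($k = \left(-1\right) 0 = 0$)
$a = 77$
$s{\left(B \right)} = 77$
$\frac{k}{s{\left(E \right)}} = \frac{0}{77} = 0 \cdot \frac{1}{77} = 0$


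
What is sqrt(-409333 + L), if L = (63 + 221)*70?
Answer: I*sqrt(389453) ≈ 624.06*I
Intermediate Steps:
L = 19880 (L = 284*70 = 19880)
sqrt(-409333 + L) = sqrt(-409333 + 19880) = sqrt(-389453) = I*sqrt(389453)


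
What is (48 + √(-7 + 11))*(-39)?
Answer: -1950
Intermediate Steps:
(48 + √(-7 + 11))*(-39) = (48 + √4)*(-39) = (48 + 2)*(-39) = 50*(-39) = -1950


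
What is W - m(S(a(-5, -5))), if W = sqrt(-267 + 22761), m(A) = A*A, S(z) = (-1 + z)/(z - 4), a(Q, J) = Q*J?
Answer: -64/49 + sqrt(22494) ≈ 148.67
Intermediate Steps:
a(Q, J) = J*Q
S(z) = (-1 + z)/(-4 + z)
m(A) = A**2
W = sqrt(22494) ≈ 149.98
W - m(S(a(-5, -5))) = sqrt(22494) - ((-1 - 5*(-5))/(-4 - 5*(-5)))**2 = sqrt(22494) - ((-1 + 25)/(-4 + 25))**2 = sqrt(22494) - (24/21)**2 = sqrt(22494) - ((1/21)*24)**2 = sqrt(22494) - (8/7)**2 = sqrt(22494) - 1*64/49 = sqrt(22494) - 64/49 = -64/49 + sqrt(22494)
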